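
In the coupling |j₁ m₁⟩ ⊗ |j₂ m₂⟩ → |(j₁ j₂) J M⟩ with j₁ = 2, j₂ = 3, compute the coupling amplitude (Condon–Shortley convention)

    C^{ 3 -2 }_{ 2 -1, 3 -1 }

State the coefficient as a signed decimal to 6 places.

-0.500000  (= −√(1/4))

triangle: 2!×2!×4!/9! = 96/362880
(j±m)!: 1!×3!×2!×4!×1!×5! = 34560
prefactor² = (2J+1)×Δ×N² = 64
  k=1: −1/(1!×1!×2!×1!×0!×3!) = -1/12
  k=2: +1/(2!×0!×1!×0!×1!×4!) = 1/48
Σ = -1/16  ⇒  CG² = 64×(-1/16)² = 1/4
CG = −√(1/4) = -0.500000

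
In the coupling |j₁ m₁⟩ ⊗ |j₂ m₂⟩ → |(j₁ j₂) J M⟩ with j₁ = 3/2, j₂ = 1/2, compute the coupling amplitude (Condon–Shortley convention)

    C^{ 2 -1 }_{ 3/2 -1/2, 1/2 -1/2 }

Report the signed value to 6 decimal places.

j₁+j₂−J=0  J+j₁−j₂=3  J−j₁+j₂=1  j₁+j₂+J+1=5
(j₁±m₁, j₂±m₂, J±M) = (1,2,0,1,1,3)
P² = 3
sum k=0..0:
  [0] +1/2 = 1/2
S = 1/2
C² = P²·S² = 3/4 ; C = +0.866025

+0.866025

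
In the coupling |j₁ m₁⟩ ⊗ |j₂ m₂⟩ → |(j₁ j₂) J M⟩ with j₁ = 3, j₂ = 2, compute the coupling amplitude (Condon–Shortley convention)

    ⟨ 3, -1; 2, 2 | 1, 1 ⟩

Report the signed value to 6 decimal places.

triangle: 4!×2!×0!/7! = 48/5040
(j±m)!: 2!×4!×4!×0!×2!×0! = 2304
prefactor² = (2J+1)×Δ×N² = 2304/35
  k=4: +1/(4!×0!×0!×0!×2!×0!) = 1/48
Σ = 1/48  ⇒  CG² = 2304/35×1/48² = 1/35
CG = +√(1/35) = +0.169031

+√(1/35) ≈ +0.169031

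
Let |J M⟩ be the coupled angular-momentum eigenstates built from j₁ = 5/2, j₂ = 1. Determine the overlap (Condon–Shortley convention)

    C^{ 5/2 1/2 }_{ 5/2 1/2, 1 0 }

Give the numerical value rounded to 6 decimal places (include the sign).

+0.169031

√[6·1!4!1!/7! · 3!2!1!1!3!2!] = √(144/35)
  +(−1)^0/∏(0,1,2,1,2,0)! = 1/4  (running 1/4)
  +(−1)^1/∏(1,0,1,0,3,1)! = -1/6  (running 1/12)
⟨..|..⟩ = √(144/35)·(1/12) = +0.169031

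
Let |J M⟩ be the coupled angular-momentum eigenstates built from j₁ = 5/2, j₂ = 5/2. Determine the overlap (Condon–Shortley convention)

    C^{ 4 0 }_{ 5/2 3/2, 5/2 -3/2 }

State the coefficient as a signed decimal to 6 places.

+0.566947  (= +√(9/28))

triangle: 1!·4!·4!/10! = 576/3628800
(j±m)!: 4!·1!·1!·4!·4!·4! = 331776
prefactor² = (2J+1)·Δ·N² = 82944/175
  k=0: +1/(0!·1!·1!·1!·3!·3!) = 1/36
  k=1: −1/(1!·0!·0!·0!·4!·4!) = -1/576
Σ = 5/192  ⇒  CG² = 82944/175·5/192² = 9/28
CG = +√(9/28) = +0.566947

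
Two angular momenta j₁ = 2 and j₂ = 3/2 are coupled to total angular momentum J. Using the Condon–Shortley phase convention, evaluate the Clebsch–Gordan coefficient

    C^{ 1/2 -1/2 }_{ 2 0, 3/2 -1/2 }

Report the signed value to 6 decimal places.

j₁+j₂−J=3  J+j₁−j₂=1  J−j₁+j₂=0  j₁+j₂+J+1=5
(j₁±m₁, j₂±m₂, J±M) = (2,2,1,2,0,1)
P² = 4/5
sum k=1..1:
  [1] −1/2 = -1/2
S = -1/2
C² = P²·S² = 1/5 ; C = -0.447214

-0.447214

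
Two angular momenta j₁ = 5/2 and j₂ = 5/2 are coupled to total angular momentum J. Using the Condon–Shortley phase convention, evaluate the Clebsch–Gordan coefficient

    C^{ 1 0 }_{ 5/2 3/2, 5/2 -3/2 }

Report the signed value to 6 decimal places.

triangle: 4!·1!·1!/7! = 24/5040
(j±m)!: 4!·1!·1!·4!·1!·1! = 576
prefactor² = (2J+1)·Δ·N² = 288/35
  k=0: +1/(0!·4!·1!·1!·0!·0!) = 1/24
  k=1: −1/(1!·3!·0!·0!·1!·1!) = -1/6
Σ = -1/8  ⇒  CG² = 288/35·(-1/8)² = 9/70
CG = −√(9/70) = -0.358569

−√(9/70) ≈ -0.358569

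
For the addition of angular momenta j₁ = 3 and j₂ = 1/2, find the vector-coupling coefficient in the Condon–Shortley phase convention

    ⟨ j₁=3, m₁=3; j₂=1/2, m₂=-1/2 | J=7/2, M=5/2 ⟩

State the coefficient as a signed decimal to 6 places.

j₁+j₂−J=0  J+j₁−j₂=6  J−j₁+j₂=1  j₁+j₂+J+1=8
(j₁±m₁, j₂±m₂, J±M) = (6,0,0,1,6,1)
P² = 518400/7
sum k=0..0:
  [0] +1/720 = 1/720
S = 1/720
C² = P²·S² = 1/7 ; C = +0.377964

+√(1/7) ≈ +0.377964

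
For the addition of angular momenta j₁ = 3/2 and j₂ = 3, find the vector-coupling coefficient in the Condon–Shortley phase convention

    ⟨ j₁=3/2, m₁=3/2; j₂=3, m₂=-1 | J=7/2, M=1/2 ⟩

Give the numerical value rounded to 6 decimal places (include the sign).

+√(8/21) = +0.617213

triangle: 1!*2!*5!/9! = 240/362880
(j±m)!: 3!*0!*2!*4!*4!*3! = 41472
prefactor² = (2J+1)*Δ*N² = 1536/7
  k=0: +1/(0!*1!*0!*2!*2!*3!) = 1/24
Σ = 1/24  ⇒  CG² = 1536/7*1/24² = 8/21
CG = +√(8/21) = +0.617213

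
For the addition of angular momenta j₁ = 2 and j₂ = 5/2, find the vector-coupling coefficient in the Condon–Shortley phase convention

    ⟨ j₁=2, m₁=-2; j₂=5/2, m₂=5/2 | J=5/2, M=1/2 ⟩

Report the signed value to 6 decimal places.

triangle: 2!·2!·3!/8! = 24/40320
(j±m)!: 0!·4!·5!·0!·3!·2! = 34560
prefactor² = (2J+1)·Δ·N² = 864/7
  k=2: +1/(2!·0!·2!·3!·0!·0!) = 1/24
Σ = 1/24  ⇒  CG² = 864/7·1/24² = 3/14
CG = +√(3/14) = +0.462910

+√(3/14) ≈ +0.462910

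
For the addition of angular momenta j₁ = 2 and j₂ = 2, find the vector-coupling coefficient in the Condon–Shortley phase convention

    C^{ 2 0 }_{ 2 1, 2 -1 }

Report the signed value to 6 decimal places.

+0.267261  (= +√(1/14))

√[5·2!2!2!/7! · 3!1!1!3!2!2!] = √(8/7)
  +(−1)^0/∏(0,2,1,1,1,1)! = 1/2  (running 1/2)
  +(−1)^1/∏(1,1,0,0,2,2)! = -1/4  (running 1/4)
⟨..|..⟩ = √(8/7)·(1/4) = +0.267261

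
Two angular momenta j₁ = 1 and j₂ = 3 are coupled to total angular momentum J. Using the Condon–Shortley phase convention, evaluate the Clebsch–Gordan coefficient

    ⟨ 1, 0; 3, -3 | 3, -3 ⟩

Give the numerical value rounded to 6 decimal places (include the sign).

triangle: 1!·1!·5!/8! = 120/40320
(j±m)!: 1!·1!·0!·6!·0!·6! = 518400
prefactor² = (2J+1)·Δ·N² = 10800
  k=0: +1/(0!·1!·1!·0!·0!·5!) = 1/120
Σ = 1/120  ⇒  CG² = 10800·1/120² = 3/4
CG = +√(3/4) = +0.866025

+√(3/4) ≈ +0.866025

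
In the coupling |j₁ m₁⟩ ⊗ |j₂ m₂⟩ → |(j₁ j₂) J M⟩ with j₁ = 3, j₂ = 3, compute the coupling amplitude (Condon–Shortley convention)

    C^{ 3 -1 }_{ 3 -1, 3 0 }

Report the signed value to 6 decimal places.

+√(1/6) = +0.408248

j₁+j₂−J=3  J+j₁−j₂=3  J−j₁+j₂=3  j₁+j₂+J+1=10
(j₁±m₁, j₂±m₂, J±M) = (2,4,3,3,2,4)
P² = 864/25
sum k=1..3:
  [1] −1/24 = -1/24
  [2] +1/8 = 1/8
  [3] −1/72 = -1/72
S = 5/72
C² = P²·S² = 1/6 ; C = +0.408248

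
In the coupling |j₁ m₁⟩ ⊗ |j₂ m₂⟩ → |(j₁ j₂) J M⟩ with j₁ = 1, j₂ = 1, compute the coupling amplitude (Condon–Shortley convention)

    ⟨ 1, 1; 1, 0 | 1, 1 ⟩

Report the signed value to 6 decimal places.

j₁+j₂−J=1  J+j₁−j₂=1  J−j₁+j₂=1  j₁+j₂+J+1=4
(j₁±m₁, j₂±m₂, J±M) = (2,0,1,1,2,0)
P² = 1/2
sum k=0..0:
  [0] +1/1 = 1
S = 1
C² = P²·S² = 1/2 ; C = +0.707107

+√(1/2) ≈ +0.707107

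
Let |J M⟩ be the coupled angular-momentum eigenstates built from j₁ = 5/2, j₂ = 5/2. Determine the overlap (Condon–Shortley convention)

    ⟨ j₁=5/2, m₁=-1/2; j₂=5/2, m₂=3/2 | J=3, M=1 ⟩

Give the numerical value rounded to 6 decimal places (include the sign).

+√(1/30) ≈ +0.182574

j₁+j₂−J=2  J+j₁−j₂=3  J−j₁+j₂=3  j₁+j₂+J+1=9
(j₁±m₁, j₂±m₂, J±M) = (2,3,4,1,4,2)
P² = 96/5
sum k=1..2:
  [1] −1/12 = -1/12
  [2] +1/8 = 1/8
S = 1/24
C² = P²·S² = 1/30 ; C = +0.182574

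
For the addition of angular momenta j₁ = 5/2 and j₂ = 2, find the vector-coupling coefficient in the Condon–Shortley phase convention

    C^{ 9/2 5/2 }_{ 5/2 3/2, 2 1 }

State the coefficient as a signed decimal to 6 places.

√[10·0!5!4!/10! · 4!1!3!1!7!2!] = √(11520)
  +(−1)^0/∏(0,0,1,3,4,1)! = 1/144  (running 1/144)
⟨..|..⟩ = √(11520)·(1/144) = +0.745356

+0.745356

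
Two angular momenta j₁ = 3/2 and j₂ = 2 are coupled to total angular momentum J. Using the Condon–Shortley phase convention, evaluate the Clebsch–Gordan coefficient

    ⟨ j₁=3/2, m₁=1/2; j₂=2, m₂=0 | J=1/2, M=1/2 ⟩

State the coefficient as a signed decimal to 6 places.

√[2·3!0!1!/5! · 2!1!2!2!1!0!] = √(4/5)
  +(−1)^1/∏(1,2,0,1,0,0)! = -1/2  (running -1/2)
⟨..|..⟩ = √(4/5)·(-1/2) = -0.447214

-0.447214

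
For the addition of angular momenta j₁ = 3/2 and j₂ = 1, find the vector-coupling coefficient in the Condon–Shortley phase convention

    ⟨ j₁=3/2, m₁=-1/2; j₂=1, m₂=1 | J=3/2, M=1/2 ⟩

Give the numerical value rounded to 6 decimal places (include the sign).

−√(8/15) = -0.730297

√[4·1!2!1!/5! · 1!2!2!0!2!1!] = √(8/15)
  +(−1)^1/∏(1,0,1,1,1,0)! = -1  (running -1)
⟨..|..⟩ = √(8/15)·(-1) = -0.730297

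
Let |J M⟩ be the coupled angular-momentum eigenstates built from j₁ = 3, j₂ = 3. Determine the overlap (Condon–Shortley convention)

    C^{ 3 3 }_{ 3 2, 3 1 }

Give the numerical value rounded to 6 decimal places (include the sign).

j₁+j₂−J=3  J+j₁−j₂=3  J−j₁+j₂=3  j₁+j₂+J+1=10
(j₁±m₁, j₂±m₂, J±M) = (5,1,4,2,6,0)
P² = 1728
sum k=1..1:
  [1] −1/72 = -1/72
S = -1/72
C² = P²·S² = 1/3 ; C = -0.577350

-0.577350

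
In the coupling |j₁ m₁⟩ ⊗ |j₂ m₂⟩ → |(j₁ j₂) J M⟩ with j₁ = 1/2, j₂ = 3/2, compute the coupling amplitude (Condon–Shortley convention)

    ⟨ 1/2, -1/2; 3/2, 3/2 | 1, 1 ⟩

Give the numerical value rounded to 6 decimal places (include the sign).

j₁+j₂−J=1  J+j₁−j₂=0  J−j₁+j₂=2  j₁+j₂+J+1=4
(j₁±m₁, j₂±m₂, J±M) = (0,1,3,0,2,0)
P² = 3
sum k=1..1:
  [1] −1/2 = -1/2
S = -1/2
C² = P²·S² = 3/4 ; C = -0.866025

−√(3/4) ≈ -0.866025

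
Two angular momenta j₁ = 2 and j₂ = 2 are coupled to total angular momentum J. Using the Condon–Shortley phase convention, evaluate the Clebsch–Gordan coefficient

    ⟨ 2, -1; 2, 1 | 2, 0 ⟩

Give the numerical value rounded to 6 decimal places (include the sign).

triangle: 2!*2!*2!/7! = 8/5040
(j±m)!: 1!*3!*3!*1!*2!*2! = 144
prefactor² = (2J+1)*Δ*N² = 8/7
  k=1: −1/(1!*1!*2!*2!*0!*0!) = -1/4
  k=2: +1/(2!*0!*1!*1!*1!*1!) = 1/2
Σ = 1/4  ⇒  CG² = 8/7*1/4² = 1/14
CG = +√(1/14) = +0.267261

+0.267261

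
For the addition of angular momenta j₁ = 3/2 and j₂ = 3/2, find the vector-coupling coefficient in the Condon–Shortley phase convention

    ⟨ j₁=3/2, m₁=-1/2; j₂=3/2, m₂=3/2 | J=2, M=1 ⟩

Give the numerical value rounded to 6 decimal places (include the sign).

√[5·1!2!2!/6! · 1!2!3!0!3!1!] = √(2)
  +(−1)^1/∏(1,0,1,2,1,0)! = -1/2  (running -1/2)
⟨..|..⟩ = √(2)·(-1/2) = -0.707107

-0.707107  (= −√(1/2))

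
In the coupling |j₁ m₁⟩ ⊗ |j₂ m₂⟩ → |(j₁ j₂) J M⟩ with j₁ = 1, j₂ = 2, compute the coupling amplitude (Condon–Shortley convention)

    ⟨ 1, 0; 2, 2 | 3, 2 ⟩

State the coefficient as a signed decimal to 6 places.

+0.577350  (= +√(1/3))

j₁+j₂−J=0  J+j₁−j₂=2  J−j₁+j₂=4  j₁+j₂+J+1=7
(j₁±m₁, j₂±m₂, J±M) = (1,1,4,0,5,1)
P² = 192
sum k=0..0:
  [0] +1/24 = 1/24
S = 1/24
C² = P²·S² = 1/3 ; C = +0.577350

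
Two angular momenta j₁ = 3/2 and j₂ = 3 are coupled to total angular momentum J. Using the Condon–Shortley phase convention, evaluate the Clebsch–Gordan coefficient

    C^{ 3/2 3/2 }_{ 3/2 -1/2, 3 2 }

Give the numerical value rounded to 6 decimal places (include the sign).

+0.534522  (= +√(2/7))

triangle: 3!*0!*3!/7! = 36/5040
(j±m)!: 1!*2!*5!*1!*3!*0! = 1440
prefactor² = (2J+1)*Δ*N² = 288/7
  k=2: +1/(2!*1!*0!*3!*0!*0!) = 1/12
Σ = 1/12  ⇒  CG² = 288/7*1/12² = 2/7
CG = +√(2/7) = +0.534522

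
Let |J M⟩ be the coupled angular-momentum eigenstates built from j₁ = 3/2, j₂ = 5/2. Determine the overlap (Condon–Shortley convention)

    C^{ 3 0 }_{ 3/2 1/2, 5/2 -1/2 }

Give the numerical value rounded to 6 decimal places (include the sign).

√[7·1!2!4!/8! · 2!1!2!3!3!3!] = √(36/5)
  +(−1)^0/∏(0,1,1,2,1,2)! = 1/4  (running 1/4)
  +(−1)^1/∏(1,0,0,1,2,3)! = -1/12  (running 1/6)
⟨..|..⟩ = √(36/5)·(1/6) = +0.447214

+0.447214  (= +√(1/5))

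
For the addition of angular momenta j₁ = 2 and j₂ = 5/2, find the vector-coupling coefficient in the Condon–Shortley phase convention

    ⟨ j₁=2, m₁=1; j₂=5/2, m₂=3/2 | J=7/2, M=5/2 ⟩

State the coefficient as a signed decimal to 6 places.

−√(1/63) ≈ -0.125988

√[8·1!3!4!/9! · 3!1!4!1!6!1!] = √(2304/7)
  +(−1)^0/∏(0,1,1,4,2,0)! = 1/48  (running 1/48)
  +(−1)^1/∏(1,0,0,3,3,1)! = -1/36  (running -1/144)
⟨..|..⟩ = √(2304/7)·(-1/144) = -0.125988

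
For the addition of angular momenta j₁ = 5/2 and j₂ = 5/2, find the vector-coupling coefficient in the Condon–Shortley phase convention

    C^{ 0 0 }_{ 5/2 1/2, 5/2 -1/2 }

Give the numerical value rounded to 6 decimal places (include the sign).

+0.408248

triangle: 5!*0!*0!/6! = 120/720
(j±m)!: 3!*2!*2!*3!*0!*0! = 144
prefactor² = (2J+1)*Δ*N² = 24
  k=2: +1/(2!*3!*0!*0!*0!*0!) = 1/12
Σ = 1/12  ⇒  CG² = 24*1/12² = 1/6
CG = +√(1/6) = +0.408248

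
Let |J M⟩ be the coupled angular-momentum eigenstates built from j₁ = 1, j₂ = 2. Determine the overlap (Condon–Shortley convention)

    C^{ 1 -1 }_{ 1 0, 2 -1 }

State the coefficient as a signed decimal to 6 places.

triangle: 2!×0!×2!/5! = 4/120
(j±m)!: 1!×1!×1!×3!×0!×2! = 12
prefactor² = (2J+1)×Δ×N² = 6/5
  k=1: −1/(1!×1!×0!×0!×0!×2!) = -1/2
Σ = -1/2  ⇒  CG² = 6/5×(-1/2)² = 3/10
CG = −√(3/10) = -0.547723

−√(3/10) = -0.547723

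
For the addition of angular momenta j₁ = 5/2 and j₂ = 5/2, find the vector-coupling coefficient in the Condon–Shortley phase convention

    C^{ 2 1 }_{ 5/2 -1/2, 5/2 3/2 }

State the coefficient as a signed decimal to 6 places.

+√(1/7) = +0.377964

j₁+j₂−J=3  J+j₁−j₂=2  J−j₁+j₂=2  j₁+j₂+J+1=8
(j₁±m₁, j₂±m₂, J±M) = (2,3,4,1,3,1)
P² = 36/7
sum k=2..3:
  [2] +1/4 = 1/4
  [3] −1/12 = -1/12
S = 1/6
C² = P²·S² = 1/7 ; C = +0.377964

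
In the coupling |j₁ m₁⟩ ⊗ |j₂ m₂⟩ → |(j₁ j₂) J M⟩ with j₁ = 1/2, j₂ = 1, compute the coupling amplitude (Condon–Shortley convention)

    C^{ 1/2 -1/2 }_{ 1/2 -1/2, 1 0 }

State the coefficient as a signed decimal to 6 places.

−√(1/3) ≈ -0.577350

√[2·1!0!1!/3! · 0!1!1!1!0!1!] = √(1/3)
  +(−1)^1/∏(1,0,0,0,0,1)! = -1  (running -1)
⟨..|..⟩ = √(1/3)·(-1) = -0.577350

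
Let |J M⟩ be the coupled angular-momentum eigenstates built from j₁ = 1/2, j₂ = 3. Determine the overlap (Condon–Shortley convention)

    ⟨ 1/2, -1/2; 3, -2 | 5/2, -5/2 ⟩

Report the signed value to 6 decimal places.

√[6·1!0!5!/7! · 0!1!1!5!0!5!] = √(14400/7)
  +(−1)^1/∏(1,0,0,0,0,5)! = -1/120  (running -1/120)
⟨..|..⟩ = √(14400/7)·(-1/120) = -0.377964

−√(1/7) ≈ -0.377964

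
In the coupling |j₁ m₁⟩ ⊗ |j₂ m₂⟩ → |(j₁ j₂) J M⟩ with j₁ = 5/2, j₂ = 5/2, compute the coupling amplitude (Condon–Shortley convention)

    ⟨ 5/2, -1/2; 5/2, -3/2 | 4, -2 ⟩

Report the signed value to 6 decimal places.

+√(5/28) = +0.422577

triangle: 1!*4!*4!/10! = 576/3628800
(j±m)!: 2!*3!*1!*4!*2!*6! = 414720
prefactor² = (2J+1)*Δ*N² = 20736/35
  k=0: +1/(0!*1!*3!*1!*1!*3!) = 1/36
  k=1: −1/(1!*0!*2!*0!*2!*4!) = -1/96
Σ = 5/288  ⇒  CG² = 20736/35*5/288² = 5/28
CG = +√(5/28) = +0.422577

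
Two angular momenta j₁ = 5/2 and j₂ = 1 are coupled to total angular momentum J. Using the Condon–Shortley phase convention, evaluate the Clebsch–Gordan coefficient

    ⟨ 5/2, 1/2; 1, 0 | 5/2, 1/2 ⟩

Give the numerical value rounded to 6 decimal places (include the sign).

triangle: 1!·4!·1!/7! = 24/5040
(j±m)!: 3!·2!·1!·1!·3!·2! = 144
prefactor² = (2J+1)·Δ·N² = 144/35
  k=0: +1/(0!·1!·2!·1!·2!·0!) = 1/4
  k=1: −1/(1!·0!·1!·0!·3!·1!) = -1/6
Σ = 1/12  ⇒  CG² = 144/35·1/12² = 1/35
CG = +√(1/35) = +0.169031

+0.169031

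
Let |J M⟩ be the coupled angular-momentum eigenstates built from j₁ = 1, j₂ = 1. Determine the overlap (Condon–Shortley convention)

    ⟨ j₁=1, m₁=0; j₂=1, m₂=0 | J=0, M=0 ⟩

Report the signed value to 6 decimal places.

√[1·2!0!0!/3! · 1!1!1!1!0!0!] = √(1/3)
  +(−1)^1/∏(1,1,0,0,0,0)! = -1  (running -1)
⟨..|..⟩ = √(1/3)·(-1) = -0.577350

−√(1/3) = -0.577350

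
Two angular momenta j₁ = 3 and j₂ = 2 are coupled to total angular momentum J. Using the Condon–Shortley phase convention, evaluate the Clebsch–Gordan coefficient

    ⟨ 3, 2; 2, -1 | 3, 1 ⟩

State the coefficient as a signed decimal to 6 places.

triangle: 2!×4!×2!/9! = 96/362880
(j±m)!: 5!×1!×1!×3!×4!×2! = 34560
prefactor² = (2J+1)×Δ×N² = 64
  k=0: +1/(0!×2!×1!×1!×3!×1!) = 1/12
  k=1: −1/(1!×1!×0!×0!×4!×2!) = -1/48
Σ = 1/16  ⇒  CG² = 64×1/16² = 1/4
CG = +√(1/4) = +0.500000

+√(1/4) ≈ +0.500000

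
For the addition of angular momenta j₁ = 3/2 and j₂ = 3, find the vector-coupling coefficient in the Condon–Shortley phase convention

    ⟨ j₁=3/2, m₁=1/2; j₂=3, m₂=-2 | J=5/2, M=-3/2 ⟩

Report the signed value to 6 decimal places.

+0.267261

√[6·2!1!4!/8! · 2!1!1!5!1!4!] = √(288/7)
  +(−1)^0/∏(0,2,1,1,0,3)! = 1/12  (running 1/12)
  +(−1)^1/∏(1,1,0,0,1,4)! = -1/24  (running 1/24)
⟨..|..⟩ = √(288/7)·(1/24) = +0.267261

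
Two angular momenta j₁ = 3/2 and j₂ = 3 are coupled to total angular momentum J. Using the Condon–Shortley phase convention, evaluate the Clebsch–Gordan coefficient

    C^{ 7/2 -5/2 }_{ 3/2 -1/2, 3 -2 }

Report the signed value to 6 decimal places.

triangle: 1!·2!·5!/9! = 240/362880
(j±m)!: 1!·2!·1!·5!·1!·6! = 172800
prefactor² = (2J+1)·Δ·N² = 6400/7
  k=0: +1/(0!·1!·2!·1!·0!·4!) = 1/48
  k=1: −1/(1!·0!·1!·0!·1!·5!) = -1/120
Σ = 1/80  ⇒  CG² = 6400/7·1/80² = 1/7
CG = +√(1/7) = +0.377964

+√(1/7) = +0.377964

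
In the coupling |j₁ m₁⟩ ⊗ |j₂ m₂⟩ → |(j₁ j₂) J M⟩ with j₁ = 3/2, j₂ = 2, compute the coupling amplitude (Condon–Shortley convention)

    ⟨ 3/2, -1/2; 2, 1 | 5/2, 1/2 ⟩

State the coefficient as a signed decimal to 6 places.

−√(5/14) ≈ -0.597614

j₁+j₂−J=1  J+j₁−j₂=2  J−j₁+j₂=3  j₁+j₂+J+1=7
(j₁±m₁, j₂±m₂, J±M) = (1,2,3,1,3,2)
P² = 72/35
sum k=0..1:
  [0] +1/12 = 1/12
  [1] −1/2 = -1/2
S = -5/12
C² = P²·S² = 5/14 ; C = -0.597614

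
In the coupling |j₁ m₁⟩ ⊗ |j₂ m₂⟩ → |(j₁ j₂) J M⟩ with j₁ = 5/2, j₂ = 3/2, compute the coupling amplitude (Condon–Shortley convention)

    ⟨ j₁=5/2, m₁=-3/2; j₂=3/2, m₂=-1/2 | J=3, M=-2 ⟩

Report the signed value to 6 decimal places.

-0.288675  (= −√(1/12))

triangle: 1!×4!×2!/8! = 48/40320
(j±m)!: 1!×4!×1!×2!×1!×5! = 5760
prefactor² = (2J+1)×Δ×N² = 48
  k=0: +1/(0!×1!×4!×1!×0!×1!) = 1/24
  k=1: −1/(1!×0!×3!×0!×1!×2!) = -1/12
Σ = -1/24  ⇒  CG² = 48×(-1/24)² = 1/12
CG = −√(1/12) = -0.288675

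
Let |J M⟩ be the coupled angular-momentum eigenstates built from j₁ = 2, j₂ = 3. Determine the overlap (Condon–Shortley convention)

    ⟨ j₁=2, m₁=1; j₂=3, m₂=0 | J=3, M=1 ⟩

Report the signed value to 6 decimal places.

√[7·2!2!4!/9! · 3!1!3!3!4!2!] = √(96/5)
  +(−1)^0/∏(0,2,1,3,1,1)! = 1/12  (running 1/12)
  +(−1)^1/∏(1,1,0,2,2,2)! = -1/8  (running -1/24)
⟨..|..⟩ = √(96/5)·(-1/24) = -0.182574

−√(1/30) = -0.182574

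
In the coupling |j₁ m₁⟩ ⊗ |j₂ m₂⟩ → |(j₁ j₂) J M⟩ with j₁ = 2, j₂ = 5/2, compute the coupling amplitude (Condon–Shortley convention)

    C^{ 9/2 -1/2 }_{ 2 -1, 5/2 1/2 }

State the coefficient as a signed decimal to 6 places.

+√(20/63) = +0.563436

j₁+j₂−J=0  J+j₁−j₂=4  J−j₁+j₂=5  j₁+j₂+J+1=10
(j₁±m₁, j₂±m₂, J±M) = (1,3,3,2,4,5)
P² = 11520/7
sum k=0..0:
  [0] +1/72 = 1/72
S = 1/72
C² = P²·S² = 20/63 ; C = +0.563436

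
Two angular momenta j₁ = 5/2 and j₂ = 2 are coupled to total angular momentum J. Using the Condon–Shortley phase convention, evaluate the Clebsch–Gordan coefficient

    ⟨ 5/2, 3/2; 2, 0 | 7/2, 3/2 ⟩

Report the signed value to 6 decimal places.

+0.534522

j₁+j₂−J=1  J+j₁−j₂=4  J−j₁+j₂=3  j₁+j₂+J+1=9
(j₁±m₁, j₂±m₂, J±M) = (4,1,2,2,5,2)
P² = 512/7
sum k=0..1:
  [0] +1/12 = 1/12
  [1] −1/48 = -1/48
S = 1/16
C² = P²·S² = 2/7 ; C = +0.534522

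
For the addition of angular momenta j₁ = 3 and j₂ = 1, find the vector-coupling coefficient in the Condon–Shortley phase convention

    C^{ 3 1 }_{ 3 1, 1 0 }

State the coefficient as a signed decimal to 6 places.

+0.288675

triangle: 1!·5!·1!/8! = 120/40320
(j±m)!: 4!·2!·1!·1!·4!·2! = 2304
prefactor² = (2J+1)·Δ·N² = 48
  k=0: +1/(0!·1!·2!·1!·3!·0!) = 1/12
  k=1: −1/(1!·0!·1!·0!·4!·1!) = -1/24
Σ = 1/24  ⇒  CG² = 48·1/24² = 1/12
CG = +√(1/12) = +0.288675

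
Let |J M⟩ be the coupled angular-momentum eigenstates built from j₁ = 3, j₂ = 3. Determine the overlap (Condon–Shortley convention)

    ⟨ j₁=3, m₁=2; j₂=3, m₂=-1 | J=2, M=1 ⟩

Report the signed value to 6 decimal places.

−√(5/28) = -0.422577

j₁+j₂−J=4  J+j₁−j₂=2  J−j₁+j₂=2  j₁+j₂+J+1=9
(j₁±m₁, j₂±m₂, J±M) = (5,1,2,4,3,1)
P² = 320/7
sum k=0..1:
  [0] +1/48 = 1/48
  [1] −1/12 = -1/12
S = -1/16
C² = P²·S² = 5/28 ; C = -0.422577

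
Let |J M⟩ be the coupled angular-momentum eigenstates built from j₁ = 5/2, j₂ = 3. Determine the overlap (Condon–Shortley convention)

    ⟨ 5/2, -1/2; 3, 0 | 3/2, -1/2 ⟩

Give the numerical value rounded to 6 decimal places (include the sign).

√[4·4!1!2!/8! · 2!3!3!3!1!2!] = √(144/35)
  +(−1)^2/∏(2,2,1,1,0,1)! = 1/4  (running 1/4)
  +(−1)^3/∏(3,1,0,0,1,2)! = -1/12  (running 1/6)
⟨..|..⟩ = √(144/35)·(1/6) = +0.338062

+√(4/35) = +0.338062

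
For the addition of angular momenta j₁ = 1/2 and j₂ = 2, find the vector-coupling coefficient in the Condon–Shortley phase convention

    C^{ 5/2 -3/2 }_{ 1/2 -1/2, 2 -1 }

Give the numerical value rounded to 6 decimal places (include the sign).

j₁+j₂−J=0  J+j₁−j₂=1  J−j₁+j₂=4  j₁+j₂+J+1=6
(j₁±m₁, j₂±m₂, J±M) = (0,1,1,3,1,4)
P² = 144/5
sum k=0..0:
  [0] +1/6 = 1/6
S = 1/6
C² = P²·S² = 4/5 ; C = +0.894427

+0.894427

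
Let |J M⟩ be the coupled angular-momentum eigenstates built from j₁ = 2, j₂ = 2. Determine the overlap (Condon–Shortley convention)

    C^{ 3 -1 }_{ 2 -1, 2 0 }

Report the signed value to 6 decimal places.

√[7·1!3!3!/8! · 1!3!2!2!2!4!] = √(36/5)
  +(−1)^0/∏(0,1,3,2,0,1)! = 1/12  (running 1/12)
  +(−1)^1/∏(1,0,2,1,1,2)! = -1/4  (running -1/6)
⟨..|..⟩ = √(36/5)·(-1/6) = -0.447214

−√(1/5) ≈ -0.447214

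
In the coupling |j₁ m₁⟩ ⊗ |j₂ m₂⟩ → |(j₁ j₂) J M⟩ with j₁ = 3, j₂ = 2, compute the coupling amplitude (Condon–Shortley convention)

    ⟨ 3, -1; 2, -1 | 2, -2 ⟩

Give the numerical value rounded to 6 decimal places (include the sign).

√[5·3!3!1!/8! · 2!4!1!3!0!4!] = √(216/7)
  +(−1)^1/∏(1,2,3,0,0,1)! = -1/12  (running -1/12)
⟨..|..⟩ = √(216/7)·(-1/12) = -0.462910

−√(3/14) ≈ -0.462910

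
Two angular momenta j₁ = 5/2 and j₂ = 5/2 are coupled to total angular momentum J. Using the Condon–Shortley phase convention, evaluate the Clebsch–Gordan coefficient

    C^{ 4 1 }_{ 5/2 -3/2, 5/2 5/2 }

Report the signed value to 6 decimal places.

-0.377964  (= −√(1/7))

j₁+j₂−J=1  J+j₁−j₂=4  J−j₁+j₂=4  j₁+j₂+J+1=10
(j₁±m₁, j₂±m₂, J±M) = (1,4,5,0,5,3)
P² = 20736/7
sum k=1..1:
  [1] −1/144 = -1/144
S = -1/144
C² = P²·S² = 1/7 ; C = -0.377964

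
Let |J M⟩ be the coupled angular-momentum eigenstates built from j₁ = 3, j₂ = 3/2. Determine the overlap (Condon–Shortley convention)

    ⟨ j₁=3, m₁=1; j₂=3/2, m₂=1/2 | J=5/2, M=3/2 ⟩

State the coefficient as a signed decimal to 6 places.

−√(7/20) ≈ -0.591608

√[6·2!4!1!/8! · 4!2!2!1!4!1!] = √(576/35)
  +(−1)^1/∏(1,1,1,1,3,0)! = -1/6  (running -1/6)
  +(−1)^2/∏(2,0,0,0,4,1)! = 1/48  (running -7/48)
⟨..|..⟩ = √(576/35)·(-7/48) = -0.591608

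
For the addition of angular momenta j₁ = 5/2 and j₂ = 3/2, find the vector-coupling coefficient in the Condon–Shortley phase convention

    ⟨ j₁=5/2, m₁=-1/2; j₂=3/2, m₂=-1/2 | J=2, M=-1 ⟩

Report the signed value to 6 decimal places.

j₁+j₂−J=2  J+j₁−j₂=3  J−j₁+j₂=1  j₁+j₂+J+1=7
(j₁±m₁, j₂±m₂, J±M) = (2,3,1,2,1,3)
P² = 12/7
sum k=0..1:
  [0] +1/12 = 1/12
  [1] −1/2 = -1/2
S = -5/12
C² = P²·S² = 25/84 ; C = -0.545545

-0.545545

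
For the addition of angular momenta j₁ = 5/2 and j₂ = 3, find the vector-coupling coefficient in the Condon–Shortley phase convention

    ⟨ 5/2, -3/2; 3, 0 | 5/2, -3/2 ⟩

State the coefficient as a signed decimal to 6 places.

√[6·3!2!3!/9! · 1!4!3!3!1!4!] = √(864/35)
  +(−1)^2/∏(2,1,2,1,0,2)! = 1/8  (running 1/8)
  +(−1)^3/∏(3,0,1,0,1,3)! = -1/36  (running 7/72)
⟨..|..⟩ = √(864/35)·(7/72) = +0.483046

+0.483046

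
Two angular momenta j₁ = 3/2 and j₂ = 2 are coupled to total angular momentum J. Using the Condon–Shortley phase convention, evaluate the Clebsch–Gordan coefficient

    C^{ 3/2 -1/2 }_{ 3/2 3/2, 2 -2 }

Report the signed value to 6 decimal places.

√[4·2!1!2!/6! · 3!0!0!4!1!2!] = √(32/5)
  +(−1)^0/∏(0,2,0,0,1,2)! = 1/4  (running 1/4)
⟨..|..⟩ = √(32/5)·(1/4) = +0.632456

+0.632456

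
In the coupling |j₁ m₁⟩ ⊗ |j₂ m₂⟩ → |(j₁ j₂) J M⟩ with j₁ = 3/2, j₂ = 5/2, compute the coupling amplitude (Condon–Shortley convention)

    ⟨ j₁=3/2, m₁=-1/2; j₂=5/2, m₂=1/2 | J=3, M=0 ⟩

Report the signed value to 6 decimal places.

triangle: 1!·2!·4!/8! = 48/40320
(j±m)!: 1!·2!·3!·2!·3!·3! = 864
prefactor² = (2J+1)·Δ·N² = 36/5
  k=0: +1/(0!·1!·2!·3!·0!·1!) = 1/12
  k=1: −1/(1!·0!·1!·2!·1!·2!) = -1/4
Σ = -1/6  ⇒  CG² = 36/5·(-1/6)² = 1/5
CG = −√(1/5) = -0.447214

−√(1/5) = -0.447214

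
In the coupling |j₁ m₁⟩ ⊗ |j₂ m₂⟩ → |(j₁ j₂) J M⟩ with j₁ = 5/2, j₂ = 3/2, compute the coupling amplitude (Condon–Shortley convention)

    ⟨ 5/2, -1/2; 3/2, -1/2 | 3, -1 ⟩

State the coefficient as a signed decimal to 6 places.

+√(1/60) ≈ +0.129099

triangle: 1!*4!*2!/8! = 48/40320
(j±m)!: 2!*3!*1!*2!*2!*4! = 1152
prefactor² = (2J+1)*Δ*N² = 48/5
  k=0: +1/(0!*1!*3!*1!*1!*1!) = 1/6
  k=1: −1/(1!*0!*2!*0!*2!*2!) = -1/8
Σ = 1/24  ⇒  CG² = 48/5*1/24² = 1/60
CG = +√(1/60) = +0.129099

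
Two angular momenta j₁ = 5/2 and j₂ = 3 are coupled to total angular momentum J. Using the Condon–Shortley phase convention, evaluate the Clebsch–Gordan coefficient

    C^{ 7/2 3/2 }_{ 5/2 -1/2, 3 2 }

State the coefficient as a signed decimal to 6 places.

+√(2/21) ≈ +0.308607

√[8·2!3!4!/10! · 2!3!5!1!5!2!] = √(1536/7)
  +(−1)^1/∏(1,1,2,4,1,0)! = -1/48  (running -1/48)
  +(−1)^2/∏(2,0,1,3,2,1)! = 1/24  (running 1/48)
⟨..|..⟩ = √(1536/7)·(1/48) = +0.308607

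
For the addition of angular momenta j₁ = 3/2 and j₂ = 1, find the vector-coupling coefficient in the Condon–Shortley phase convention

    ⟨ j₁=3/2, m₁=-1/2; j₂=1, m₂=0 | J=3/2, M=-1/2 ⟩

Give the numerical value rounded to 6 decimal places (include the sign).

−√(1/15) ≈ -0.258199

triangle: 1!×2!×1!/5! = 2/120
(j±m)!: 1!×2!×1!×1!×1!×2! = 4
prefactor² = (2J+1)×Δ×N² = 4/15
  k=0: +1/(0!×1!×2!×1!×0!×0!) = 1/2
  k=1: −1/(1!×0!×1!×0!×1!×1!) = -1
Σ = -1/2  ⇒  CG² = 4/15×(-1/2)² = 1/15
CG = −√(1/15) = -0.258199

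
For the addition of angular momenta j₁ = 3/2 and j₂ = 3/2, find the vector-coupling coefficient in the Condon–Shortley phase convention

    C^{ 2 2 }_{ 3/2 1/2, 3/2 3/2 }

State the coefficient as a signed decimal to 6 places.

-0.707107  (= −√(1/2))

triangle: 1!×2!×2!/6! = 4/720
(j±m)!: 2!×1!×3!×0!×4!×0! = 288
prefactor² = (2J+1)×Δ×N² = 8
  k=1: −1/(1!×0!×0!×2!×2!×0!) = -1/4
Σ = -1/4  ⇒  CG² = 8×(-1/4)² = 1/2
CG = −√(1/2) = -0.707107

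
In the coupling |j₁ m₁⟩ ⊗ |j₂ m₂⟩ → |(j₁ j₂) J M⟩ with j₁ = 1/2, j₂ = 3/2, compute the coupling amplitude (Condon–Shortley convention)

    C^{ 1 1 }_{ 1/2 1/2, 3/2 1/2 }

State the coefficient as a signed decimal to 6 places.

triangle: 1!·0!·2!/4! = 2/24
(j±m)!: 1!·0!·2!·1!·2!·0! = 4
prefactor² = (2J+1)·Δ·N² = 1
  k=0: +1/(0!·1!·0!·2!·0!·0!) = 1/2
Σ = 1/2  ⇒  CG² = 1·1/2² = 1/4
CG = +√(1/4) = +0.500000

+0.500000  (= +√(1/4))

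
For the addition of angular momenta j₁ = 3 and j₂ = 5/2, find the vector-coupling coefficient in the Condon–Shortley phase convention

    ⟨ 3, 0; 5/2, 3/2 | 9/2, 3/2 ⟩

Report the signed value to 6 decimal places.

triangle: 1!·5!·4!/11! = 2880/39916800
(j±m)!: 3!·3!·4!·1!·6!·3! = 3732480
prefactor² = (2J+1)·Δ·N² = 207360/77
  k=0: +1/(0!·1!·3!·4!·2!·0!) = 1/288
  k=1: −1/(1!·0!·2!·3!·3!·1!) = -1/72
Σ = -1/96  ⇒  CG² = 207360/77·(-1/96)² = 45/154
CG = −√(45/154) = -0.540562

-0.540562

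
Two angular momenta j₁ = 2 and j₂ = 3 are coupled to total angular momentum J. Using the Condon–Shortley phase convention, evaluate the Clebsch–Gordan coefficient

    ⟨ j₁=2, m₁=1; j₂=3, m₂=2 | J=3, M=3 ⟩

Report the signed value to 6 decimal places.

−√(5/12) = -0.645497

triangle: 2!·2!·4!/9! = 96/362880
(j±m)!: 3!·1!·5!·1!·6!·0! = 518400
prefactor² = (2J+1)·Δ·N² = 960
  k=1: −1/(1!·1!·0!·4!·2!·0!) = -1/48
Σ = -1/48  ⇒  CG² = 960·(-1/48)² = 5/12
CG = −√(5/12) = -0.645497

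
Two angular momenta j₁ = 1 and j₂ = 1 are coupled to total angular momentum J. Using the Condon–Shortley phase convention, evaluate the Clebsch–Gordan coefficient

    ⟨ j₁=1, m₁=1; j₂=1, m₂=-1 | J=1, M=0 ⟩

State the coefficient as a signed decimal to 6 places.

triangle: 1!·1!·1!/4! = 1/24
(j±m)!: 2!·0!·0!·2!·1!·1! = 4
prefactor² = (2J+1)·Δ·N² = 1/2
  k=0: +1/(0!·1!·0!·0!·1!·1!) = 1
Σ = 1  ⇒  CG² = 1/2·1² = 1/2
CG = +√(1/2) = +0.707107

+0.707107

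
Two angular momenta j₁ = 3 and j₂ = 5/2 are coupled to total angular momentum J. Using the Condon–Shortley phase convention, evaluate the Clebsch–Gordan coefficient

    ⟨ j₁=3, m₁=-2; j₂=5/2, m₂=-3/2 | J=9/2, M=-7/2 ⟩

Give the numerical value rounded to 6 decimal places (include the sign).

-0.100504  (= −√(1/99))

triangle: 1!·5!·4!/11! = 2880/39916800
(j±m)!: 1!·5!·1!·4!·1!·8! = 116121600
prefactor² = (2J+1)·Δ·N² = 921600/11
  k=0: +1/(0!·1!·5!·1!·0!·3!) = 1/720
  k=1: −1/(1!·0!·4!·0!·1!·4!) = -1/576
Σ = -1/2880  ⇒  CG² = 921600/11·(-1/2880)² = 1/99
CG = −√(1/99) = -0.100504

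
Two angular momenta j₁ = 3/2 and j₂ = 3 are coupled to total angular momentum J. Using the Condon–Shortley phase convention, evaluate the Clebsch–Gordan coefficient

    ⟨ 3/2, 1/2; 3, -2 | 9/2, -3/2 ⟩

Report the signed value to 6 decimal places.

+0.462910

√[10·0!3!6!/10! · 2!1!1!5!3!6!] = √(86400/7)
  +(−1)^0/∏(0,0,1,1,2,5)! = 1/240  (running 1/240)
⟨..|..⟩ = √(86400/7)·(1/240) = +0.462910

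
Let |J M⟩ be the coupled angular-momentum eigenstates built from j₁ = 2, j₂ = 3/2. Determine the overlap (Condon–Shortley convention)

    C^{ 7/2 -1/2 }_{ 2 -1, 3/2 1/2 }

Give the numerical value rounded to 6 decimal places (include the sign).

triangle: 0!*4!*3!/8! = 144/40320
(j±m)!: 1!*3!*2!*1!*3!*4! = 1728
prefactor² = (2J+1)*Δ*N² = 1728/35
  k=0: +1/(0!*0!*3!*2!*1!*1!) = 1/12
Σ = 1/12  ⇒  CG² = 1728/35*1/12² = 12/35
CG = +√(12/35) = +0.585540

+0.585540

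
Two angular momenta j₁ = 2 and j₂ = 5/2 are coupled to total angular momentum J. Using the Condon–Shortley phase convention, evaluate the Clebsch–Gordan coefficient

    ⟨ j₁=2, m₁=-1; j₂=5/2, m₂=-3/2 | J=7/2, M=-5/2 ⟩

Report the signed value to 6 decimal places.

+√(1/63) = +0.125988

√[8·1!3!4!/9! · 1!3!1!4!1!6!] = √(2304/7)
  +(−1)^0/∏(0,1,3,1,0,3)! = 1/36  (running 1/36)
  +(−1)^1/∏(1,0,2,0,1,4)! = -1/48  (running 1/144)
⟨..|..⟩ = √(2304/7)·(1/144) = +0.125988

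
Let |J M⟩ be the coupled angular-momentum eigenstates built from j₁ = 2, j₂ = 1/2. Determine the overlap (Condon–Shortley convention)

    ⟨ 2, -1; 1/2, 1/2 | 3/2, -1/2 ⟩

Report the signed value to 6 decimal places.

j₁+j₂−J=1  J+j₁−j₂=3  J−j₁+j₂=0  j₁+j₂+J+1=5
(j₁±m₁, j₂±m₂, J±M) = (1,3,1,0,1,2)
P² = 12/5
sum k=1..1:
  [1] −1/2 = -1/2
S = -1/2
C² = P²·S² = 3/5 ; C = -0.774597

−√(3/5) = -0.774597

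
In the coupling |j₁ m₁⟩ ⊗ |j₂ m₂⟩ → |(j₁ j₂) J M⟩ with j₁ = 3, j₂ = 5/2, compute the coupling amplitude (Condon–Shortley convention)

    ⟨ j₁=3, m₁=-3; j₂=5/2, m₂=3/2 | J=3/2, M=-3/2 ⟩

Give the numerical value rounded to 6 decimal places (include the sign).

+√(3/14) ≈ +0.462910

j₁+j₂−J=4  J+j₁−j₂=2  J−j₁+j₂=1  j₁+j₂+J+1=8
(j₁±m₁, j₂±m₂, J±M) = (0,6,4,1,0,3)
P² = 3456/7
sum k=4..4:
  [4] +1/48 = 1/48
S = 1/48
C² = P²·S² = 3/14 ; C = +0.462910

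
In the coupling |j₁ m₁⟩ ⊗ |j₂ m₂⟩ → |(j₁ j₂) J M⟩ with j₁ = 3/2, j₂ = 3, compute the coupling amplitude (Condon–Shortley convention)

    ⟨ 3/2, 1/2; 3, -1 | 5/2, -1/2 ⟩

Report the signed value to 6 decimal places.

−√(1/70) ≈ -0.119523

j₁+j₂−J=2  J+j₁−j₂=1  J−j₁+j₂=4  j₁+j₂+J+1=8
(j₁±m₁, j₂±m₂, J±M) = (2,1,2,4,2,3)
P² = 288/35
sum k=0..1:
  [0] +1/8 = 1/8
  [1] −1/6 = -1/6
S = -1/24
C² = P²·S² = 1/70 ; C = -0.119523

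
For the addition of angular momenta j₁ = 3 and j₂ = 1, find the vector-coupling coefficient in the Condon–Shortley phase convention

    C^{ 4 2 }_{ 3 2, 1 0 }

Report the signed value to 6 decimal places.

triangle: 0!*6!*2!/9! = 1440/362880
(j±m)!: 5!*1!*1!*1!*6!*2! = 172800
prefactor² = (2J+1)*Δ*N² = 43200/7
  k=0: +1/(0!*0!*1!*1!*5!*1!) = 1/120
Σ = 1/120  ⇒  CG² = 43200/7*1/120² = 3/7
CG = +√(3/7) = +0.654654

+0.654654  (= +√(3/7))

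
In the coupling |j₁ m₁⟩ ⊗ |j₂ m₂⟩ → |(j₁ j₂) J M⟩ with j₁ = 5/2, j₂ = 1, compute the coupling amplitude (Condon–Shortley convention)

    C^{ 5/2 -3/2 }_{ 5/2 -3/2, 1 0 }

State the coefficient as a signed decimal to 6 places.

−√(9/35) = -0.507093

triangle: 1!*4!*1!/7! = 24/5040
(j±m)!: 1!*4!*1!*1!*1!*4! = 576
prefactor² = (2J+1)*Δ*N² = 576/35
  k=0: +1/(0!*1!*4!*1!*0!*0!) = 1/24
  k=1: −1/(1!*0!*3!*0!*1!*1!) = -1/6
Σ = -1/8  ⇒  CG² = 576/35*(-1/8)² = 9/35
CG = −√(9/35) = -0.507093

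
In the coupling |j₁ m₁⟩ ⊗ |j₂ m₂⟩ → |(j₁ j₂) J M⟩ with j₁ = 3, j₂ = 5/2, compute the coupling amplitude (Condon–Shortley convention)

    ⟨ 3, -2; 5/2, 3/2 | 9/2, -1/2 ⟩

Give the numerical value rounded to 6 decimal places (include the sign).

j₁+j₂−J=1  J+j₁−j₂=5  J−j₁+j₂=4  j₁+j₂+J+1=11
(j₁±m₁, j₂±m₂, J±M) = (1,5,4,1,4,5)
P² = 460800/77
sum k=0..1:
  [0] +1/2880 = 1/2880
  [1] −1/144 = -1/144
S = -19/2880
C² = P²·S² = 361/1386 ; C = -0.510355

-0.510355  (= −√(361/1386))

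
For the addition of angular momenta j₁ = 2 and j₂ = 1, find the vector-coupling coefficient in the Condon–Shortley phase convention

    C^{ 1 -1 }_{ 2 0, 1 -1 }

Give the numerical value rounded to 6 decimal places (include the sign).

j₁+j₂−J=2  J+j₁−j₂=2  J−j₁+j₂=0  j₁+j₂+J+1=5
(j₁±m₁, j₂±m₂, J±M) = (2,2,0,2,0,2)
P² = 8/5
sum k=0..0:
  [0] +1/4 = 1/4
S = 1/4
C² = P²·S² = 1/10 ; C = +0.316228

+√(1/10) ≈ +0.316228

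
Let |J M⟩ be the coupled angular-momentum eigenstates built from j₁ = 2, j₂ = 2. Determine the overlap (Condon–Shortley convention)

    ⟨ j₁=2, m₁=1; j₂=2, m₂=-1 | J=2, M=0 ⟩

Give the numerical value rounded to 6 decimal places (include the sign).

+0.267261

j₁+j₂−J=2  J+j₁−j₂=2  J−j₁+j₂=2  j₁+j₂+J+1=7
(j₁±m₁, j₂±m₂, J±M) = (3,1,1,3,2,2)
P² = 8/7
sum k=0..1:
  [0] +1/2 = 1/2
  [1] −1/4 = -1/4
S = 1/4
C² = P²·S² = 1/14 ; C = +0.267261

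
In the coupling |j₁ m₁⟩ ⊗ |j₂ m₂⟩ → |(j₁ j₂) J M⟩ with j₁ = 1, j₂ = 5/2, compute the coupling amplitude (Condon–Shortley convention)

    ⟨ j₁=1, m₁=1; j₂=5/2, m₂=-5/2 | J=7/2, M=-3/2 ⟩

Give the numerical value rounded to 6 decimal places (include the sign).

+0.218218  (= +√(1/21))

triangle: 0!*2!*5!/8! = 240/40320
(j±m)!: 2!*0!*0!*5!*2!*5! = 57600
prefactor² = (2J+1)*Δ*N² = 19200/7
  k=0: +1/(0!*0!*0!*0!*2!*5!) = 1/240
Σ = 1/240  ⇒  CG² = 19200/7*1/240² = 1/21
CG = +√(1/21) = +0.218218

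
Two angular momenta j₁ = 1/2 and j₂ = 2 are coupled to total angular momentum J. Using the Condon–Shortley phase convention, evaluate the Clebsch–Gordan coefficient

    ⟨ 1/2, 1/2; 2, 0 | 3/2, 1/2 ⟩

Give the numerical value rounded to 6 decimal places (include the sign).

+0.632456  (= +√(2/5))

triangle: 1!·0!·3!/5! = 6/120
(j±m)!: 1!·0!·2!·2!·2!·1! = 8
prefactor² = (2J+1)·Δ·N² = 8/5
  k=0: +1/(0!·1!·0!·2!·0!·1!) = 1/2
Σ = 1/2  ⇒  CG² = 8/5·1/2² = 2/5
CG = +√(2/5) = +0.632456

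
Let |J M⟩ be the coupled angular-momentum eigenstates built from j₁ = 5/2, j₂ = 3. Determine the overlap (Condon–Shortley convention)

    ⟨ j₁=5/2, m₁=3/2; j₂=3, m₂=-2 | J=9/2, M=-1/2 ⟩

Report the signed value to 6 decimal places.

j₁+j₂−J=1  J+j₁−j₂=4  J−j₁+j₂=5  j₁+j₂+J+1=11
(j₁±m₁, j₂±m₂, J±M) = (4,1,1,5,4,5)
P² = 460800/77
sum k=0..1:
  [0] +1/144 = 1/144
  [1] −1/2880 = -1/2880
S = 19/2880
C² = P²·S² = 361/1386 ; C = +0.510355

+√(361/1386) ≈ +0.510355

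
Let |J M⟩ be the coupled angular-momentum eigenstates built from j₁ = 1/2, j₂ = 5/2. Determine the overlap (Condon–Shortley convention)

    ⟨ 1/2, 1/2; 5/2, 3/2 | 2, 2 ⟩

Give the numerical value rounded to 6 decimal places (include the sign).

√[5·1!0!4!/6! · 1!0!4!1!4!0!] = √(96)
  +(−1)^0/∏(0,1,0,4,0,0)! = 1/24  (running 1/24)
⟨..|..⟩ = √(96)·(1/24) = +0.408248

+0.408248  (= +√(1/6))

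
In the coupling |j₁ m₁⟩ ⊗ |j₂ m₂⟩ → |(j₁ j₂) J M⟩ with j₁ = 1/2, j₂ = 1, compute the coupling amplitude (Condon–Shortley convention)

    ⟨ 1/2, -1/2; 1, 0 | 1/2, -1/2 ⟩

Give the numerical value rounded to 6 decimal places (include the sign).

√[2·1!0!1!/3! · 0!1!1!1!0!1!] = √(1/3)
  +(−1)^1/∏(1,0,0,0,0,1)! = -1  (running -1)
⟨..|..⟩ = √(1/3)·(-1) = -0.577350

−√(1/3) = -0.577350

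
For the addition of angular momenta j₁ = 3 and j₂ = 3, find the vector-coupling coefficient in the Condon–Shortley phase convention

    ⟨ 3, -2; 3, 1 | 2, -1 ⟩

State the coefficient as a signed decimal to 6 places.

-0.422577

triangle: 4!*2!*2!/9! = 96/362880
(j±m)!: 1!*5!*4!*2!*1!*3! = 34560
prefactor² = (2J+1)*Δ*N² = 320/7
  k=3: −1/(3!*1!*2!*1!*0!*1!) = -1/12
  k=4: +1/(4!*0!*1!*0!*1!*2!) = 1/48
Σ = -1/16  ⇒  CG² = 320/7*(-1/16)² = 5/28
CG = −√(5/28) = -0.422577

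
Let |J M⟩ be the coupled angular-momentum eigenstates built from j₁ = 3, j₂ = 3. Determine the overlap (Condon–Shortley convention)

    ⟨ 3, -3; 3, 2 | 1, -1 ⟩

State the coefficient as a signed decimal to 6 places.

triangle: 5!×1!×1!/8! = 120/40320
(j±m)!: 0!×6!×5!×1!×0!×2! = 172800
prefactor² = (2J+1)×Δ×N² = 10800/7
  k=5: −1/(5!×0!×1!×0!×0!×1!) = -1/120
Σ = -1/120  ⇒  CG² = 10800/7×(-1/120)² = 3/28
CG = −√(3/28) = -0.327327

−√(3/28) ≈ -0.327327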